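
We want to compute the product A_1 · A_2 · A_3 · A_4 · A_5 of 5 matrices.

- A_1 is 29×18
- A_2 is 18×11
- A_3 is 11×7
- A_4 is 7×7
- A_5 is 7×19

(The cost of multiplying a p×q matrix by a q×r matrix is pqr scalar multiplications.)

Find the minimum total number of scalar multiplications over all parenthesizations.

Adjacent pairs: A_1A_2 = 29·18·11 = 5742; A_2A_3 = 18·11·7 = 1386; A_3A_4 = 11·7·7 = 539; A_4A_5 = 7·7·19 = 931.
Length 3: A_1..A_3: k=1: 0+1386+29·18·7=5040; k=2: 5742+0+29·11·7=7975 → min 5040 | A_2..A_4: k=2: 0+539+18·11·7=1925; k=3: 1386+0+18·7·7=2268 → min 1925 | A_3..A_5: k=3: 0+931+11·7·19=2394; k=4: 539+0+11·7·19=2002 → min 2002.
Length 4: A_1..A_4: k=1: 0+1925+29·18·7=5579; k=2: 5742+539+29·11·7=8514; k=3: 5040+0+29·7·7=6461 → min 5579 | A_2..A_5: k=2: 0+2002+18·11·19=5764; k=3: 1386+931+18·7·19=4711; k=4: 1925+0+18·7·19=4319 → min 4319.
Length 5: A_1..A_5: k=1: 0+4319+29·18·19=14237; k=2: 5742+2002+29·11·19=13805; k=3: 5040+931+29·7·19=9828; k=4: 5579+0+29·7·19=9436 → min 9436.
Optimal order: ((A_1 · (A_2 · (A_3 · A_4))) · A_5) with cost 9436.

9436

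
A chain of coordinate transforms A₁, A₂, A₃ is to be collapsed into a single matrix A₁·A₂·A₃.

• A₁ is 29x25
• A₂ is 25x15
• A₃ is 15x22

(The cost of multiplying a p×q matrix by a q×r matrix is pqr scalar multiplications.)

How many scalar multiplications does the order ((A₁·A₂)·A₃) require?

20445

(A₁·A₂): 29×25 by 25×15 → 29×15, cost 29·25·15 = 10875
((A₁·A₂)·A₃): 29×15 by 15×22 → 29×22, cost 29·15·22 = 9570; cumulative 20445
Total: 20445 scalar multiplications.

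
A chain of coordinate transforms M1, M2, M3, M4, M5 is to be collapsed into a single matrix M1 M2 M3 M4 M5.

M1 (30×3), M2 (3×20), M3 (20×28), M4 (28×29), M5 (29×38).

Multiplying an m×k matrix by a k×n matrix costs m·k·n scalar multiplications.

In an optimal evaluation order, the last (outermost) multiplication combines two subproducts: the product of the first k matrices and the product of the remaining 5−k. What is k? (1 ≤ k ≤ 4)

1

Adjacent pairs: M1M2 = 30·3·20 = 1800; M2M3 = 3·20·28 = 1680; M3M4 = 20·28·29 = 16240; M4M5 = 28·29·38 = 30856.
Length 3: M1..M3: k=1: 0+1680+30·3·28=4200; k=2: 1800+0+30·20·28=18600 → min 4200 | M2..M4: k=2: 0+16240+3·20·29=17980; k=3: 1680+0+3·28·29=4116 → min 4116 | M3..M5: k=3: 0+30856+20·28·38=52136; k=4: 16240+0+20·29·38=38280 → min 38280.
Length 4: M1..M4: k=1: 0+4116+30·3·29=6726; k=2: 1800+16240+30·20·29=35440; k=3: 4200+0+30·28·29=28560 → min 6726 | M2..M5: k=2: 0+38280+3·20·38=40560; k=3: 1680+30856+3·28·38=35728; k=4: 4116+0+3·29·38=7422 → min 7422.
Top-level splits: k=1: (M1..M1)·(M2..M5) → 0+7422+30·3·38 = 10842; k=2: (M1..M2)·(M3..M5) → 1800+38280+30·20·38 = 62880; k=3: (M1..M3)·(M4..M5) → 4200+30856+30·28·38 = 66976; k=4: (M1..M4)·(M5..M5) → 6726+0+30·29·38 = 39786.
Best split is after M1, i.e. k = 1.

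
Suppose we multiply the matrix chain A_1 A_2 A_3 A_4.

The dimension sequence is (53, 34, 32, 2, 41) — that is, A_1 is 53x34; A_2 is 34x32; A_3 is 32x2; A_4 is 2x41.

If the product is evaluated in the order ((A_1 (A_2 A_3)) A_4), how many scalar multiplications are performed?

(A_2 A_3): 34×32 by 32×2 → 34×2, cost 34·32·2 = 2176
(A_1 (A_2 A_3)): 53×34 by 34×2 → 53×2, cost 53·34·2 = 3604; cumulative 5780
((A_1 (A_2 A_3)) A_4): 53×2 by 2×41 → 53×41, cost 53·2·41 = 4346; cumulative 10126
Total: 10126 scalar multiplications.

10126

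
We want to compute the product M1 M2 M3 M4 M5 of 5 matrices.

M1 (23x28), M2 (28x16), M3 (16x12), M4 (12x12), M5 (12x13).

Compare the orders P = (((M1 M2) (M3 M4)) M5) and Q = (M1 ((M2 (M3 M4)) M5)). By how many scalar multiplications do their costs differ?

192

Order P = (((M1 M2) (M3 M4)) M5): (M1 M2): 23×28 by 28×16 → 23×16, cost 23·28·16 = 10304; (M3 M4): 16×12 by 12×12 → 16×12, cost 16·12·12 = 2304; ((M1 M2) (M3 M4)): 23×16 by 16×12 → 23×12, cost 23·16·12 = 4416; cumulative 17024; (((M1 M2) (M3 M4)) M5): 23×12 by 12×13 → 23×13, cost 23·12·13 = 3588; cumulative 20612. Total 20612.
Order Q = (M1 ((M2 (M3 M4)) M5)): (M3 M4): 16×12 by 12×12 → 16×12, cost 16·12·12 = 2304; (M2 (M3 M4)): 28×16 by 16×12 → 28×12, cost 28·16·12 = 5376; cumulative 7680; ((M2 (M3 M4)) M5): 28×12 by 12×13 → 28×13, cost 28·12·13 = 4368; cumulative 12048; (M1 ((M2 (M3 M4)) M5)): 23×28 by 28×13 → 23×13, cost 23·28·13 = 8372; cumulative 20420. Total 20420.
Difference: |20612 − 20420| = 192.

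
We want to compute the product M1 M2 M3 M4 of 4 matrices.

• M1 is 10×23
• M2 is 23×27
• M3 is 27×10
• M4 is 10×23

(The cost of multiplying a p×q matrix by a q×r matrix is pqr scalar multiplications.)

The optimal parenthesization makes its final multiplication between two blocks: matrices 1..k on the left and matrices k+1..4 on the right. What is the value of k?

3

Adjacent pairs: M1M2 = 10·23·27 = 6210; M2M3 = 23·27·10 = 6210; M3M4 = 27·10·23 = 6210.
Length 3: M1..M3: k=1: 0+6210+10·23·10=8510; k=2: 6210+0+10·27·10=8910 → min 8510 | M2..M4: k=2: 0+6210+23·27·23=20493; k=3: 6210+0+23·10·23=11500 → min 11500.
Top-level splits: k=1: (M1..M1)·(M2..M4) → 0+11500+10·23·23 = 16790; k=2: (M1..M2)·(M3..M4) → 6210+6210+10·27·23 = 18630; k=3: (M1..M3)·(M4..M4) → 8510+0+10·10·23 = 10810.
Best split is after M3, i.e. k = 3.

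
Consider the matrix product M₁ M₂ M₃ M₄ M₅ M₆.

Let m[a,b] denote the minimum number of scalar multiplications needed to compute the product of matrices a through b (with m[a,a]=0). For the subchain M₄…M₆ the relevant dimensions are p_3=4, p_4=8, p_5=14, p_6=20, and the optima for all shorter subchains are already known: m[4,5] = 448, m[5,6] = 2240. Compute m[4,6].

1568

m[4,6] = min over k∈[4,5] of m[4,k]+m[k+1,6]+p_{3}·p_k·p_{6}.
k=4: 0 + 2240 + 4·8·20 = 2880; k=5: 448 + 0 + 4·14·20 = 1568.
Minimum: 1568 at k=5.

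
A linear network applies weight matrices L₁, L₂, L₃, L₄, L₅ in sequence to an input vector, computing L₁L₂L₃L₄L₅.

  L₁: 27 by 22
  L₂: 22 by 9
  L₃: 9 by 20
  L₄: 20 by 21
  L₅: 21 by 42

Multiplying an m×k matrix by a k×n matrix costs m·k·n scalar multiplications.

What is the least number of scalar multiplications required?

Adjacent pairs: L₁L₂ = 27·22·9 = 5346; L₂L₃ = 22·9·20 = 3960; L₃L₄ = 9·20·21 = 3780; L₄L₅ = 20·21·42 = 17640.
Length 3: L₁..L₃: k=1: 0+3960+27·22·20=15840; k=2: 5346+0+27·9·20=10206 → min 10206 | L₂..L₄: k=2: 0+3780+22·9·21=7938; k=3: 3960+0+22·20·21=13200 → min 7938 | L₃..L₅: k=3: 0+17640+9·20·42=25200; k=4: 3780+0+9·21·42=11718 → min 11718.
Length 4: L₁..L₄: k=1: 0+7938+27·22·21=20412; k=2: 5346+3780+27·9·21=14229; k=3: 10206+0+27·20·21=21546 → min 14229 | L₂..L₅: k=2: 0+11718+22·9·42=20034; k=3: 3960+17640+22·20·42=40080; k=4: 7938+0+22·21·42=27342 → min 20034.
Length 5: L₁..L₅: k=1: 0+20034+27·22·42=44982; k=2: 5346+11718+27·9·42=27270; k=3: 10206+17640+27·20·42=50526; k=4: 14229+0+27·21·42=38043 → min 27270.
Optimal order: ((L₁L₂)((L₃L₄)L₅)) with cost 27270.

27270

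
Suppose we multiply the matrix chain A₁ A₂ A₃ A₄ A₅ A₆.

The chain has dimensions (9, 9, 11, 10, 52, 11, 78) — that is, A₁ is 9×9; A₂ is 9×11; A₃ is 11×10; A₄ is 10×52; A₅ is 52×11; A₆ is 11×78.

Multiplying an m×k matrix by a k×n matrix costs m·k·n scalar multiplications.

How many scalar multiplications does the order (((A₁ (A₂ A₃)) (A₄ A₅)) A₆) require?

(A₂ A₃): 9×11 by 11×10 → 9×10, cost 9·11·10 = 990
(A₁ (A₂ A₃)): 9×9 by 9×10 → 9×10, cost 9·9·10 = 810; cumulative 1800
(A₄ A₅): 10×52 by 52×11 → 10×11, cost 10·52·11 = 5720
((A₁ (A₂ A₃)) (A₄ A₅)): 9×10 by 10×11 → 9×11, cost 9·10·11 = 990; cumulative 8510
(((A₁ (A₂ A₃)) (A₄ A₅)) A₆): 9×11 by 11×78 → 9×78, cost 9·11·78 = 7722; cumulative 16232
Total: 16232 scalar multiplications.

16232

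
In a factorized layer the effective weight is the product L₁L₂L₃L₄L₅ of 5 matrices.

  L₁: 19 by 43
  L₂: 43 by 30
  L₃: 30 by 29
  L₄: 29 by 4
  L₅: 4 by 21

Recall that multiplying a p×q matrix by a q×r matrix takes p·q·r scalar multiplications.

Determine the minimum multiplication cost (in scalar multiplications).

13504

Adjacent pairs: L₁L₂ = 19·43·30 = 24510; L₂L₃ = 43·30·29 = 37410; L₃L₄ = 30·29·4 = 3480; L₄L₅ = 29·4·21 = 2436.
Length 3: L₁..L₃: k=1: 0+37410+19·43·29=61103; k=2: 24510+0+19·30·29=41040 → min 41040 | L₂..L₄: k=2: 0+3480+43·30·4=8640; k=3: 37410+0+43·29·4=42398 → min 8640 | L₃..L₅: k=3: 0+2436+30·29·21=20706; k=4: 3480+0+30·4·21=6000 → min 6000.
Length 4: L₁..L₄: k=1: 0+8640+19·43·4=11908; k=2: 24510+3480+19·30·4=30270; k=3: 41040+0+19·29·4=43244 → min 11908 | L₂..L₅: k=2: 0+6000+43·30·21=33090; k=3: 37410+2436+43·29·21=66033; k=4: 8640+0+43·4·21=12252 → min 12252.
Length 5: L₁..L₅: k=1: 0+12252+19·43·21=29409; k=2: 24510+6000+19·30·21=42480; k=3: 41040+2436+19·29·21=55047; k=4: 11908+0+19·4·21=13504 → min 13504.
Optimal order: ((L₁(L₂(L₃L₄)))L₅) with cost 13504.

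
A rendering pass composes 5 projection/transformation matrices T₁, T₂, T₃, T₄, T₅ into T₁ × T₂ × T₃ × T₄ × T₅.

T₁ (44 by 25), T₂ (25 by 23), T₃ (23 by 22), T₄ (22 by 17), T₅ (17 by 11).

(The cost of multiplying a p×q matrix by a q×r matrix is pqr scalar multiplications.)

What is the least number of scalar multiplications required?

28105

Adjacent pairs: T₁T₂ = 44·25·23 = 25300; T₂T₃ = 25·23·22 = 12650; T₃T₄ = 23·22·17 = 8602; T₄T₅ = 22·17·11 = 4114.
Length 3: T₁..T₃: k=1: 0+12650+44·25·22=36850; k=2: 25300+0+44·23·22=47564 → min 36850 | T₂..T₄: k=2: 0+8602+25·23·17=18377; k=3: 12650+0+25·22·17=22000 → min 18377 | T₃..T₅: k=3: 0+4114+23·22·11=9680; k=4: 8602+0+23·17·11=12903 → min 9680.
Length 4: T₁..T₄: k=1: 0+18377+44·25·17=37077; k=2: 25300+8602+44·23·17=51106; k=3: 36850+0+44·22·17=53306 → min 37077 | T₂..T₅: k=2: 0+9680+25·23·11=16005; k=3: 12650+4114+25·22·11=22814; k=4: 18377+0+25·17·11=23052 → min 16005.
Length 5: T₁..T₅: k=1: 0+16005+44·25·11=28105; k=2: 25300+9680+44·23·11=46112; k=3: 36850+4114+44·22·11=51612; k=4: 37077+0+44·17·11=45305 → min 28105.
Optimal order: (T₁ × (T₂ × (T₃ × (T₄ × T₅)))) with cost 28105.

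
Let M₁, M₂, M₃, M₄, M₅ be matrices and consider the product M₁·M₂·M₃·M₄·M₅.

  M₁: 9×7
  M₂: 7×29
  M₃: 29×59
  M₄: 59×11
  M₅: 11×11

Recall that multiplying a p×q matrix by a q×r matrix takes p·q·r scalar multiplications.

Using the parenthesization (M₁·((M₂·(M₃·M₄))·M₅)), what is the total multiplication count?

22594

(M₃·M₄): 29×59 by 59×11 → 29×11, cost 29·59·11 = 18821
(M₂·(M₃·M₄)): 7×29 by 29×11 → 7×11, cost 7·29·11 = 2233; cumulative 21054
((M₂·(M₃·M₄))·M₅): 7×11 by 11×11 → 7×11, cost 7·11·11 = 847; cumulative 21901
(M₁·((M₂·(M₃·M₄))·M₅)): 9×7 by 7×11 → 9×11, cost 9·7·11 = 693; cumulative 22594
Total: 22594 scalar multiplications.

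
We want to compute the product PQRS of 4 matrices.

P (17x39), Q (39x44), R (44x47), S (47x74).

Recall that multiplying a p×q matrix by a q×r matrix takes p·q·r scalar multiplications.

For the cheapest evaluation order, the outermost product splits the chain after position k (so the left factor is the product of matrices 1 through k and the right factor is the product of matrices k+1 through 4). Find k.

3

Adjacent pairs: PQ = 17·39·44 = 29172; QR = 39·44·47 = 80652; RS = 44·47·74 = 153032.
Length 3: P..R: k=1: 0+80652+17·39·47=111813; k=2: 29172+0+17·44·47=64328 → min 64328 | Q..S: k=2: 0+153032+39·44·74=280016; k=3: 80652+0+39·47·74=216294 → min 216294.
Top-level splits: k=1: (P..P)·(Q..S) → 0+216294+17·39·74 = 265356; k=2: (P..Q)·(R..S) → 29172+153032+17·44·74 = 237556; k=3: (P..R)·(S..S) → 64328+0+17·47·74 = 123454.
Best split is after R, i.e. k = 3.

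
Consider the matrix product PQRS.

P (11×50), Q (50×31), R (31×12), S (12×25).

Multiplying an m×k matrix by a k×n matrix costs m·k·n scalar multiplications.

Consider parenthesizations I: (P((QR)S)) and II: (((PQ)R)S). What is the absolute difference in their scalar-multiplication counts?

22908

Order I = (P((QR)S)): (QR): 50×31 by 31×12 → 50×12, cost 50·31·12 = 18600; ((QR)S): 50×12 by 12×25 → 50×25, cost 50·12·25 = 15000; cumulative 33600; (P((QR)S)): 11×50 by 50×25 → 11×25, cost 11·50·25 = 13750; cumulative 47350. Total 47350.
Order II = (((PQ)R)S): (PQ): 11×50 by 50×31 → 11×31, cost 11·50·31 = 17050; ((PQ)R): 11×31 by 31×12 → 11×12, cost 11·31·12 = 4092; cumulative 21142; (((PQ)R)S): 11×12 by 12×25 → 11×25, cost 11·12·25 = 3300; cumulative 24442. Total 24442.
Difference: |47350 − 24442| = 22908.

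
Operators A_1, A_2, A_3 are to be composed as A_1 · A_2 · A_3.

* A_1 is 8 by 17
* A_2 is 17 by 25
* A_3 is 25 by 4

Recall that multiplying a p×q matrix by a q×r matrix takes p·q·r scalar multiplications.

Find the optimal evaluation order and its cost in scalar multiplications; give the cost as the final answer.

2244

(A_1 · (A_2 · A_3)): cost 2244.
((A_1 · A_2) · A_3): cost 4200.
Optimal: (A_1 · (A_2 · A_3)) with cost 2244.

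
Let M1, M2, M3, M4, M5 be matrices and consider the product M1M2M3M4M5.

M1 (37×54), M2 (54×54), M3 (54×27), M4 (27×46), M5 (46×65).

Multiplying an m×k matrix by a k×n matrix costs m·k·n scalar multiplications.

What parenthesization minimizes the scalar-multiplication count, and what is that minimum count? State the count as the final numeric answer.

278343

Adjacent pairs: M1M2 = 37·54·54 = 107892; M2M3 = 54·54·27 = 78732; M3M4 = 54·27·46 = 67068; M4M5 = 27·46·65 = 80730.
Length 3: M1..M3: k=1: 0+78732+37·54·27=132678; k=2: 107892+0+37·54·27=161838 → min 132678 | M2..M4: k=2: 0+67068+54·54·46=201204; k=3: 78732+0+54·27·46=145800 → min 145800 | M3..M5: k=3: 0+80730+54·27·65=175500; k=4: 67068+0+54·46·65=228528 → min 175500.
Length 4: M1..M4: k=1: 0+145800+37·54·46=237708; k=2: 107892+67068+37·54·46=266868; k=3: 132678+0+37·27·46=178632 → min 178632 | M2..M5: k=2: 0+175500+54·54·65=365040; k=3: 78732+80730+54·27·65=254232; k=4: 145800+0+54·46·65=307260 → min 254232.
Length 5: M1..M5: k=1: 0+254232+37·54·65=384102; k=2: 107892+175500+37·54·65=413262; k=3: 132678+80730+37·27·65=278343; k=4: 178632+0+37·46·65=289262 → min 278343.
Optimal parenthesization: ((M1(M2M3))(M4M5)) with cost 278343.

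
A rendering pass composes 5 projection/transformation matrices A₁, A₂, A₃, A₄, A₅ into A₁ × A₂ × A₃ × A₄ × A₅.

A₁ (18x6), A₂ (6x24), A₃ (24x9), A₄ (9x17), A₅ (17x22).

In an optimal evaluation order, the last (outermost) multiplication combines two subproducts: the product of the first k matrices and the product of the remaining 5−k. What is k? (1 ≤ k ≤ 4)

Adjacent pairs: A₁A₂ = 18·6·24 = 2592; A₂A₃ = 6·24·9 = 1296; A₃A₄ = 24·9·17 = 3672; A₄A₅ = 9·17·22 = 3366.
Length 3: A₁..A₃: k=1: 0+1296+18·6·9=2268; k=2: 2592+0+18·24·9=6480 → min 2268 | A₂..A₄: k=2: 0+3672+6·24·17=6120; k=3: 1296+0+6·9·17=2214 → min 2214 | A₃..A₅: k=3: 0+3366+24·9·22=8118; k=4: 3672+0+24·17·22=12648 → min 8118.
Length 4: A₁..A₄: k=1: 0+2214+18·6·17=4050; k=2: 2592+3672+18·24·17=13608; k=3: 2268+0+18·9·17=5022 → min 4050 | A₂..A₅: k=2: 0+8118+6·24·22=11286; k=3: 1296+3366+6·9·22=5850; k=4: 2214+0+6·17·22=4458 → min 4458.
Top-level splits: k=1: (A₁..A₁)·(A₂..A₅) → 0+4458+18·6·22 = 6834; k=2: (A₁..A₂)·(A₃..A₅) → 2592+8118+18·24·22 = 20214; k=3: (A₁..A₃)·(A₄..A₅) → 2268+3366+18·9·22 = 9198; k=4: (A₁..A₄)·(A₅..A₅) → 4050+0+18·17·22 = 10782.
Best split is after A₁, i.e. k = 1.

1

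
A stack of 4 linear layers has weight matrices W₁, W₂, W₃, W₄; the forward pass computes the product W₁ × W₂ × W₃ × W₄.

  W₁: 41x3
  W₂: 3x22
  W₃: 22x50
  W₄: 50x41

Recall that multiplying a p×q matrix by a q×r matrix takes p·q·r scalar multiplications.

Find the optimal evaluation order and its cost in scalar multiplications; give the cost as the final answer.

Adjacent pairs: W₁W₂ = 41·3·22 = 2706; W₂W₃ = 3·22·50 = 3300; W₃W₄ = 22·50·41 = 45100.
Length 3: W₁..W₃: k=1: 0+3300+41·3·50=9450; k=2: 2706+0+41·22·50=47806 → min 9450 | W₂..W₄: k=2: 0+45100+3·22·41=47806; k=3: 3300+0+3·50·41=9450 → min 9450.
Length 4: W₁..W₄: k=1: 0+9450+41·3·41=14493; k=2: 2706+45100+41·22·41=84788; k=3: 9450+0+41·50·41=93500 → min 14493.
Optimal parenthesization: (W₁ × ((W₂ × W₃) × W₄)) with cost 14493.

14493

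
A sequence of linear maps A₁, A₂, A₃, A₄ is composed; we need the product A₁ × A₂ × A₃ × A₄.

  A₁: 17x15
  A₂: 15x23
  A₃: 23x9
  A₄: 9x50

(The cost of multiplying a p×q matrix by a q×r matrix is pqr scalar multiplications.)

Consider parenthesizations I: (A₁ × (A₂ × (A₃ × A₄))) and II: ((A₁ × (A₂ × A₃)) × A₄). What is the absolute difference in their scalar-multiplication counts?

Order I = (A₁ × (A₂ × (A₃ × A₄))): (A₃ × A₄): 23×9 by 9×50 → 23×50, cost 23·9·50 = 10350; (A₂ × (A₃ × A₄)): 15×23 by 23×50 → 15×50, cost 15·23·50 = 17250; cumulative 27600; (A₁ × (A₂ × (A₃ × A₄))): 17×15 by 15×50 → 17×50, cost 17·15·50 = 12750; cumulative 40350. Total 40350.
Order II = ((A₁ × (A₂ × A₃)) × A₄): (A₂ × A₃): 15×23 by 23×9 → 15×9, cost 15·23·9 = 3105; (A₁ × (A₂ × A₃)): 17×15 by 15×9 → 17×9, cost 17·15·9 = 2295; cumulative 5400; ((A₁ × (A₂ × A₃)) × A₄): 17×9 by 9×50 → 17×50, cost 17·9·50 = 7650; cumulative 13050. Total 13050.
Difference: |40350 − 13050| = 27300.

27300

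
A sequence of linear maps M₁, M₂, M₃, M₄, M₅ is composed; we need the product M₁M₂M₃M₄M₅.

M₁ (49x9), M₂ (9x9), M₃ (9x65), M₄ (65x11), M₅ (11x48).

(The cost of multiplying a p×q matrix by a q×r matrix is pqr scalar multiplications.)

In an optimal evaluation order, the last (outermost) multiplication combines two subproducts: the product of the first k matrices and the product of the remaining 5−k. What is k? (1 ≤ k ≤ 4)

Adjacent pairs: M₁M₂ = 49·9·9 = 3969; M₂M₃ = 9·9·65 = 5265; M₃M₄ = 9·65·11 = 6435; M₄M₅ = 65·11·48 = 34320.
Length 3: M₁..M₃: k=1: 0+5265+49·9·65=33930; k=2: 3969+0+49·9·65=32634 → min 32634 | M₂..M₄: k=2: 0+6435+9·9·11=7326; k=3: 5265+0+9·65·11=11700 → min 7326 | M₃..M₅: k=3: 0+34320+9·65·48=62400; k=4: 6435+0+9·11·48=11187 → min 11187.
Length 4: M₁..M₄: k=1: 0+7326+49·9·11=12177; k=2: 3969+6435+49·9·11=15255; k=3: 32634+0+49·65·11=67669 → min 12177 | M₂..M₅: k=2: 0+11187+9·9·48=15075; k=3: 5265+34320+9·65·48=67665; k=4: 7326+0+9·11·48=12078 → min 12078.
Top-level splits: k=1: (M₁..M₁)·(M₂..M₅) → 0+12078+49·9·48 = 33246; k=2: (M₁..M₂)·(M₃..M₅) → 3969+11187+49·9·48 = 36324; k=3: (M₁..M₃)·(M₄..M₅) → 32634+34320+49·65·48 = 219834; k=4: (M₁..M₄)·(M₅..M₅) → 12177+0+49·11·48 = 38049.
Best split is after M₁, i.e. k = 1.

1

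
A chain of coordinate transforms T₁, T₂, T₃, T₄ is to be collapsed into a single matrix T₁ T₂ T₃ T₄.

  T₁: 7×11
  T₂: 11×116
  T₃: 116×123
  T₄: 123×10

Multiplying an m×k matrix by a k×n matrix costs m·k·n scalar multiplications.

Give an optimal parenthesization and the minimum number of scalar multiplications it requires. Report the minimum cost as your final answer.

Adjacent pairs: T₁T₂ = 7·11·116 = 8932; T₂T₃ = 11·116·123 = 156948; T₃T₄ = 116·123·10 = 142680.
Length 3: T₁..T₃: k=1: 0+156948+7·11·123=166419; k=2: 8932+0+7·116·123=108808 → min 108808 | T₂..T₄: k=2: 0+142680+11·116·10=155440; k=3: 156948+0+11·123·10=170478 → min 155440.
Length 4: T₁..T₄: k=1: 0+155440+7·11·10=156210; k=2: 8932+142680+7·116·10=159732; k=3: 108808+0+7·123·10=117418 → min 117418.
Optimal parenthesization: (((T₁ T₂) T₃) T₄) with cost 117418.

117418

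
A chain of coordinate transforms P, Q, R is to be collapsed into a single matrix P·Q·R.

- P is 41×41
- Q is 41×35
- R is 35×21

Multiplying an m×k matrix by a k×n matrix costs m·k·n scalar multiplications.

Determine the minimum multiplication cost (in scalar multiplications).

65436

Order (P·(Q·R)): (Q·R): 41×35 by 35×21 → 41×21, cost 41·35·21 = 30135; (P·(Q·R)): 41×41 by 41×21 → 41×21, cost 41·41·21 = 35301; cumulative 65436. Total 65436.
Order ((P·Q)·R): (P·Q): 41×41 by 41×35 → 41×35, cost 41·41·35 = 58835; ((P·Q)·R): 41×35 by 35×21 → 41×21, cost 41·35·21 = 30135; cumulative 88970. Total 88970.
Minimum: 65436.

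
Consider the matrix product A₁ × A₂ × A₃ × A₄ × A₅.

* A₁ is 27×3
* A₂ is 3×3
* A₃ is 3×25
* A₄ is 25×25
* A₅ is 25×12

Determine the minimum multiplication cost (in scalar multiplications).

Adjacent pairs: A₁A₂ = 27·3·3 = 243; A₂A₃ = 3·3·25 = 225; A₃A₄ = 3·25·25 = 1875; A₄A₅ = 25·25·12 = 7500.
Length 3: A₁..A₃: k=1: 0+225+27·3·25=2250; k=2: 243+0+27·3·25=2268 → min 2250 | A₂..A₄: k=2: 0+1875+3·3·25=2100; k=3: 225+0+3·25·25=2100 → min 2100 | A₃..A₅: k=3: 0+7500+3·25·12=8400; k=4: 1875+0+3·25·12=2775 → min 2775.
Length 4: A₁..A₄: k=1: 0+2100+27·3·25=4125; k=2: 243+1875+27·3·25=4143; k=3: 2250+0+27·25·25=19125 → min 4125 | A₂..A₅: k=2: 0+2775+3·3·12=2883; k=3: 225+7500+3·25·12=8625; k=4: 2100+0+3·25·12=3000 → min 2883.
Length 5: A₁..A₅: k=1: 0+2883+27·3·12=3855; k=2: 243+2775+27·3·12=3990; k=3: 2250+7500+27·25·12=17850; k=4: 4125+0+27·25·12=12225 → min 3855.
Optimal order: (A₁ × (A₂ × ((A₃ × A₄) × A₅))) with cost 3855.

3855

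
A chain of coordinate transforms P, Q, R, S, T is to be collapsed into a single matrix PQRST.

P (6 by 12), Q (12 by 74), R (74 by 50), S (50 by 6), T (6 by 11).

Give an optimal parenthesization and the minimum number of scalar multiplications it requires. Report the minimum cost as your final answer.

28356

Adjacent pairs: PQ = 6·12·74 = 5328; QR = 12·74·50 = 44400; RS = 74·50·6 = 22200; ST = 50·6·11 = 3300.
Length 3: P..R: k=1: 0+44400+6·12·50=48000; k=2: 5328+0+6·74·50=27528 → min 27528 | Q..S: k=2: 0+22200+12·74·6=27528; k=3: 44400+0+12·50·6=48000 → min 27528 | R..T: k=3: 0+3300+74·50·11=44000; k=4: 22200+0+74·6·11=27084 → min 27084.
Length 4: P..S: k=1: 0+27528+6·12·6=27960; k=2: 5328+22200+6·74·6=30192; k=3: 27528+0+6·50·6=29328 → min 27960 | Q..T: k=2: 0+27084+12·74·11=36852; k=3: 44400+3300+12·50·11=54300; k=4: 27528+0+12·6·11=28320 → min 28320.
Length 5: P..T: k=1: 0+28320+6·12·11=29112; k=2: 5328+27084+6·74·11=37296; k=3: 27528+3300+6·50·11=34128; k=4: 27960+0+6·6·11=28356 → min 28356.
Optimal parenthesization: ((P(Q(RS)))T) with cost 28356.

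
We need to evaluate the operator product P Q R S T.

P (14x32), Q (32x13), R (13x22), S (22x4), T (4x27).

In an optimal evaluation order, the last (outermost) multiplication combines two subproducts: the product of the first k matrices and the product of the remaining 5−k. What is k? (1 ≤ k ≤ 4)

Adjacent pairs: PQ = 14·32·13 = 5824; QR = 32·13·22 = 9152; RS = 13·22·4 = 1144; ST = 22·4·27 = 2376.
Length 3: P..R: k=1: 0+9152+14·32·22=19008; k=2: 5824+0+14·13·22=9828 → min 9828 | Q..S: k=2: 0+1144+32·13·4=2808; k=3: 9152+0+32·22·4=11968 → min 2808 | R..T: k=3: 0+2376+13·22·27=10098; k=4: 1144+0+13·4·27=2548 → min 2548.
Length 4: P..S: k=1: 0+2808+14·32·4=4600; k=2: 5824+1144+14·13·4=7696; k=3: 9828+0+14·22·4=11060 → min 4600 | Q..T: k=2: 0+2548+32·13·27=13780; k=3: 9152+2376+32·22·27=30536; k=4: 2808+0+32·4·27=6264 → min 6264.
Top-level splits: k=1: (P..P)·(Q..T) → 0+6264+14·32·27 = 18360; k=2: (P..Q)·(R..T) → 5824+2548+14·13·27 = 13286; k=3: (P..R)·(S..T) → 9828+2376+14·22·27 = 20520; k=4: (P..S)·(T..T) → 4600+0+14·4·27 = 6112.
Best split is after S, i.e. k = 4.

4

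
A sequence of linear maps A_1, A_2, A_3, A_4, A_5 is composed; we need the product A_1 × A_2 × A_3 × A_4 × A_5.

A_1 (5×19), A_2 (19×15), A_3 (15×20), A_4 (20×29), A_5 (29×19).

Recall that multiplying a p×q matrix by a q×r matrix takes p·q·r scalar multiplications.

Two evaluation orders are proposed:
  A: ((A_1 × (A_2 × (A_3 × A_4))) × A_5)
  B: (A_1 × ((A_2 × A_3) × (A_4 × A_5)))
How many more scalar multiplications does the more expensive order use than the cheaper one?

3270

Order A = ((A_1 × (A_2 × (A_3 × A_4))) × A_5): (A_3 × A_4): 15×20 by 20×29 → 15×29, cost 15·20·29 = 8700; (A_2 × (A_3 × A_4)): 19×15 by 15×29 → 19×29, cost 19·15·29 = 8265; cumulative 16965; (A_1 × (A_2 × (A_3 × A_4))): 5×19 by 19×29 → 5×29, cost 5·19·29 = 2755; cumulative 19720; ((A_1 × (A_2 × (A_3 × A_4))) × A_5): 5×29 by 29×19 → 5×19, cost 5·29·19 = 2755; cumulative 22475. Total 22475.
Order B = (A_1 × ((A_2 × A_3) × (A_4 × A_5))): (A_2 × A_3): 19×15 by 15×20 → 19×20, cost 19·15·20 = 5700; (A_4 × A_5): 20×29 by 29×19 → 20×19, cost 20·29·19 = 11020; ((A_2 × A_3) × (A_4 × A_5)): 19×20 by 20×19 → 19×19, cost 19·20·19 = 7220; cumulative 23940; (A_1 × ((A_2 × A_3) × (A_4 × A_5))): 5×19 by 19×19 → 5×19, cost 5·19·19 = 1805; cumulative 25745. Total 25745.
Difference: |22475 − 25745| = 3270.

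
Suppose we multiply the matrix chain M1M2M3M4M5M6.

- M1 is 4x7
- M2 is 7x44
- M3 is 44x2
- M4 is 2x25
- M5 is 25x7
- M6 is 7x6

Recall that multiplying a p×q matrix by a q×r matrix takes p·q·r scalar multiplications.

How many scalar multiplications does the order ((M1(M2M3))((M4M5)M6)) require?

(M2M3): 7×44 by 44×2 → 7×2, cost 7·44·2 = 616
(M1(M2M3)): 4×7 by 7×2 → 4×2, cost 4·7·2 = 56; cumulative 672
(M4M5): 2×25 by 25×7 → 2×7, cost 2·25·7 = 350
((M4M5)M6): 2×7 by 7×6 → 2×6, cost 2·7·6 = 84; cumulative 434
((M1(M2M3))((M4M5)M6)): 4×2 by 2×6 → 4×6, cost 4·2·6 = 48; cumulative 1154
Total: 1154 scalar multiplications.

1154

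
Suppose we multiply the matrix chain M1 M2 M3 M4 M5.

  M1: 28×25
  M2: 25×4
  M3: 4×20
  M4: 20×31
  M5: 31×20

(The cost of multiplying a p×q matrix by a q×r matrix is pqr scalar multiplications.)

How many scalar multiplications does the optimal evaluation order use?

Adjacent pairs: M1M2 = 28·25·4 = 2800; M2M3 = 25·4·20 = 2000; M3M4 = 4·20·31 = 2480; M4M5 = 20·31·20 = 12400.
Length 3: M1..M3: k=1: 0+2000+28·25·20=16000; k=2: 2800+0+28·4·20=5040 → min 5040 | M2..M4: k=2: 0+2480+25·4·31=5580; k=3: 2000+0+25·20·31=17500 → min 5580 | M3..M5: k=3: 0+12400+4·20·20=14000; k=4: 2480+0+4·31·20=4960 → min 4960.
Length 4: M1..M4: k=1: 0+5580+28·25·31=27280; k=2: 2800+2480+28·4·31=8752; k=3: 5040+0+28·20·31=22400 → min 8752 | M2..M5: k=2: 0+4960+25·4·20=6960; k=3: 2000+12400+25·20·20=24400; k=4: 5580+0+25·31·20=21080 → min 6960.
Length 5: M1..M5: k=1: 0+6960+28·25·20=20960; k=2: 2800+4960+28·4·20=10000; k=3: 5040+12400+28·20·20=28640; k=4: 8752+0+28·31·20=26112 → min 10000.
Optimal order: ((M1 M2) ((M3 M4) M5)) with cost 10000.

10000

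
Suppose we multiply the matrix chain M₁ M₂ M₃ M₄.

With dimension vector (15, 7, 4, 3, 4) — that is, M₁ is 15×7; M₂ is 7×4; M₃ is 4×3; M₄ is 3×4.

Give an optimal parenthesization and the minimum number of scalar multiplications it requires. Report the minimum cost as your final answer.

579

Adjacent pairs: M₁M₂ = 15·7·4 = 420; M₂M₃ = 7·4·3 = 84; M₃M₄ = 4·3·4 = 48.
Length 3: M₁..M₃: k=1: 0+84+15·7·3=399; k=2: 420+0+15·4·3=600 → min 399 | M₂..M₄: k=2: 0+48+7·4·4=160; k=3: 84+0+7·3·4=168 → min 160.
Length 4: M₁..M₄: k=1: 0+160+15·7·4=580; k=2: 420+48+15·4·4=708; k=3: 399+0+15·3·4=579 → min 579.
Optimal parenthesization: ((M₁ (M₂ M₃)) M₄) with cost 579.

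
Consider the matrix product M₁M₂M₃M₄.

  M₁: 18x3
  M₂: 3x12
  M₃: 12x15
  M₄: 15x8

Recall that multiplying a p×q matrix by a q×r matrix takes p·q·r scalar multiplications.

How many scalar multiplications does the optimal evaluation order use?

1332

Adjacent pairs: M₁M₂ = 18·3·12 = 648; M₂M₃ = 3·12·15 = 540; M₃M₄ = 12·15·8 = 1440.
Length 3: M₁..M₃: k=1: 0+540+18·3·15=1350; k=2: 648+0+18·12·15=3888 → min 1350 | M₂..M₄: k=2: 0+1440+3·12·8=1728; k=3: 540+0+3·15·8=900 → min 900.
Length 4: M₁..M₄: k=1: 0+900+18·3·8=1332; k=2: 648+1440+18·12·8=3816; k=3: 1350+0+18·15·8=3510 → min 1332.
Optimal order: (M₁((M₂M₃)M₄)) with cost 1332.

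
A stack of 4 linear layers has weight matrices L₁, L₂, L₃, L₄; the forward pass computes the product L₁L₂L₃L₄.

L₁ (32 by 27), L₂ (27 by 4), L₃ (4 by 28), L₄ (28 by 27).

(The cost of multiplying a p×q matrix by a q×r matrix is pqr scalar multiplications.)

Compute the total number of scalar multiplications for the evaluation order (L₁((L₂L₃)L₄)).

46764

(L₂L₃): 27×4 by 4×28 → 27×28, cost 27·4·28 = 3024
((L₂L₃)L₄): 27×28 by 28×27 → 27×27, cost 27·28·27 = 20412; cumulative 23436
(L₁((L₂L₃)L₄)): 32×27 by 27×27 → 32×27, cost 32·27·27 = 23328; cumulative 46764
Total: 46764 scalar multiplications.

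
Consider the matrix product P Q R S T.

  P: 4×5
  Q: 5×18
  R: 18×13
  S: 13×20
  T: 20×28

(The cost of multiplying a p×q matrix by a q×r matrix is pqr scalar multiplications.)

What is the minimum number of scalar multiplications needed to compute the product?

4576

Adjacent pairs: PQ = 4·5·18 = 360; QR = 5·18·13 = 1170; RS = 18·13·20 = 4680; ST = 13·20·28 = 7280.
Length 3: P..R: k=1: 0+1170+4·5·13=1430; k=2: 360+0+4·18·13=1296 → min 1296 | Q..S: k=2: 0+4680+5·18·20=6480; k=3: 1170+0+5·13·20=2470 → min 2470 | R..T: k=3: 0+7280+18·13·28=13832; k=4: 4680+0+18·20·28=14760 → min 13832.
Length 4: P..S: k=1: 0+2470+4·5·20=2870; k=2: 360+4680+4·18·20=6480; k=3: 1296+0+4·13·20=2336 → min 2336 | Q..T: k=2: 0+13832+5·18·28=16352; k=3: 1170+7280+5·13·28=10270; k=4: 2470+0+5·20·28=5270 → min 5270.
Length 5: P..T: k=1: 0+5270+4·5·28=5830; k=2: 360+13832+4·18·28=16208; k=3: 1296+7280+4·13·28=10032; k=4: 2336+0+4·20·28=4576 → min 4576.
Optimal order: ((((P Q) R) S) T) with cost 4576.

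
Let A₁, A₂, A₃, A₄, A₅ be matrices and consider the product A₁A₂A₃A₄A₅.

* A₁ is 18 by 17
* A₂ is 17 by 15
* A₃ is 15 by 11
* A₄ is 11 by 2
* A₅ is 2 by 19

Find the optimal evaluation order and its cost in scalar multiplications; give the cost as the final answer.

Adjacent pairs: A₁A₂ = 18·17·15 = 4590; A₂A₃ = 17·15·11 = 2805; A₃A₄ = 15·11·2 = 330; A₄A₅ = 11·2·19 = 418.
Length 3: A₁..A₃: k=1: 0+2805+18·17·11=6171; k=2: 4590+0+18·15·11=7560 → min 6171 | A₂..A₄: k=2: 0+330+17·15·2=840; k=3: 2805+0+17·11·2=3179 → min 840 | A₃..A₅: k=3: 0+418+15·11·19=3553; k=4: 330+0+15·2·19=900 → min 900.
Length 4: A₁..A₄: k=1: 0+840+18·17·2=1452; k=2: 4590+330+18·15·2=5460; k=3: 6171+0+18·11·2=6567 → min 1452 | A₂..A₅: k=2: 0+900+17·15·19=5745; k=3: 2805+418+17·11·19=6776; k=4: 840+0+17·2·19=1486 → min 1486.
Length 5: A₁..A₅: k=1: 0+1486+18·17·19=7300; k=2: 4590+900+18·15·19=10620; k=3: 6171+418+18·11·19=10351; k=4: 1452+0+18·2·19=2136 → min 2136.
Optimal parenthesization: ((A₁(A₂(A₃A₄)))A₅) with cost 2136.

2136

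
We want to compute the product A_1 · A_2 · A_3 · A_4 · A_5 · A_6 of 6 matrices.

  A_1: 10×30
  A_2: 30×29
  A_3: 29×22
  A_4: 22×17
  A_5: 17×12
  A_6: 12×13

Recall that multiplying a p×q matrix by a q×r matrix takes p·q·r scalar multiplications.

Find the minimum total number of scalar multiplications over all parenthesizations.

22420

Adjacent pairs: A_1A_2 = 10·30·29 = 8700; A_2A_3 = 30·29·22 = 19140; A_3A_4 = 29·22·17 = 10846; A_4A_5 = 22·17·12 = 4488; A_5A_6 = 17·12·13 = 2652.
Length 3: A_1..A_3: k=1: 0+19140+10·30·22=25740; k=2: 8700+0+10·29·22=15080 → min 15080 | A_2..A_4: k=2: 0+10846+30·29·17=25636; k=3: 19140+0+30·22·17=30360 → min 25636 | A_3..A_5: k=3: 0+4488+29·22·12=12144; k=4: 10846+0+29·17·12=16762 → min 12144 | A_4..A_6: k=4: 0+2652+22·17·13=7514; k=5: 4488+0+22·12·13=7920 → min 7514.
Length 4: A_1..A_4: k=1: 0+25636+10·30·17=30736; k=2: 8700+10846+10·29·17=24476; k=3: 15080+0+10·22·17=18820 → min 18820 | A_2..A_5: k=2: 0+12144+30·29·12=22584; k=3: 19140+4488+30·22·12=31548; k=4: 25636+0+30·17·12=31756 → min 22584 | A_3..A_6: k=3: 0+7514+29·22·13=15808; k=4: 10846+2652+29·17·13=19907; k=5: 12144+0+29·12·13=16668 → min 15808.
Length 5: A_1..A_5: k=1: 0+22584+10·30·12=26184; k=2: 8700+12144+10·29·12=24324; k=3: 15080+4488+10·22·12=22208; k=4: 18820+0+10·17·12=20860 → min 20860 | A_2..A_6: k=2: 0+15808+30·29·13=27118; k=3: 19140+7514+30·22·13=35234; k=4: 25636+2652+30·17·13=34918; k=5: 22584+0+30·12·13=27264 → min 27118.
Length 6: A_1..A_6: k=1: 0+27118+10·30·13=31018; k=2: 8700+15808+10·29·13=28278; k=3: 15080+7514+10·22·13=25454; k=4: 18820+2652+10·17·13=23682; k=5: 20860+0+10·12·13=22420 → min 22420.
Optimal order: (((((A_1 · A_2) · A_3) · A_4) · A_5) · A_6) with cost 22420.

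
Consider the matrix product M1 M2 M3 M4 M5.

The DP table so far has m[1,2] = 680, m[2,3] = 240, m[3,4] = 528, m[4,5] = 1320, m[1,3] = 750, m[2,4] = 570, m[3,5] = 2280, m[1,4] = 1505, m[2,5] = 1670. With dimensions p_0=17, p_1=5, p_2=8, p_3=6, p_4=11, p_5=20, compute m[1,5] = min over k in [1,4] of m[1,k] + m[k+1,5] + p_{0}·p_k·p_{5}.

m[1,5] = min over k∈[1,4] of m[1,k]+m[k+1,5]+p_{0}·p_k·p_{5}.
k=1: 0 + 1670 + 17·5·20 = 3370; k=2: 680 + 2280 + 17·8·20 = 5680; k=3: 750 + 1320 + 17·6·20 = 4110; k=4: 1505 + 0 + 17·11·20 = 5245.
Minimum: 3370 at k=1.

3370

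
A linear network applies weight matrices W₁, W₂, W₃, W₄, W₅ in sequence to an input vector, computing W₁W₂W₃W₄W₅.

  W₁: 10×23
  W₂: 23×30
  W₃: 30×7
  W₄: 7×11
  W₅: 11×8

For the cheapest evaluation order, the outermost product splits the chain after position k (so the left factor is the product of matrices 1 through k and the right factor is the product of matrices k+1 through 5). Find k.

3

Adjacent pairs: W₁W₂ = 10·23·30 = 6900; W₂W₃ = 23·30·7 = 4830; W₃W₄ = 30·7·11 = 2310; W₄W₅ = 7·11·8 = 616.
Length 3: W₁..W₃: k=1: 0+4830+10·23·7=6440; k=2: 6900+0+10·30·7=9000 → min 6440 | W₂..W₄: k=2: 0+2310+23·30·11=9900; k=3: 4830+0+23·7·11=6601 → min 6601 | W₃..W₅: k=3: 0+616+30·7·8=2296; k=4: 2310+0+30·11·8=4950 → min 2296.
Length 4: W₁..W₄: k=1: 0+6601+10·23·11=9131; k=2: 6900+2310+10·30·11=12510; k=3: 6440+0+10·7·11=7210 → min 7210 | W₂..W₅: k=2: 0+2296+23·30·8=7816; k=3: 4830+616+23·7·8=6734; k=4: 6601+0+23·11·8=8625 → min 6734.
Top-level splits: k=1: (W₁..W₁)·(W₂..W₅) → 0+6734+10·23·8 = 8574; k=2: (W₁..W₂)·(W₃..W₅) → 6900+2296+10·30·8 = 11596; k=3: (W₁..W₃)·(W₄..W₅) → 6440+616+10·7·8 = 7616; k=4: (W₁..W₄)·(W₅..W₅) → 7210+0+10·11·8 = 8090.
Best split is after W₃, i.e. k = 3.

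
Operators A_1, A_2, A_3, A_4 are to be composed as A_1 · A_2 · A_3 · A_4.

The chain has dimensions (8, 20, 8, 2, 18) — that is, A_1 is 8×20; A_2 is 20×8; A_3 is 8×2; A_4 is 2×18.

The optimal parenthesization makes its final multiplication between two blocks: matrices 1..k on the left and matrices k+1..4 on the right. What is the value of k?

3

Adjacent pairs: A_1A_2 = 8·20·8 = 1280; A_2A_3 = 20·8·2 = 320; A_3A_4 = 8·2·18 = 288.
Length 3: A_1..A_3: k=1: 0+320+8·20·2=640; k=2: 1280+0+8·8·2=1408 → min 640 | A_2..A_4: k=2: 0+288+20·8·18=3168; k=3: 320+0+20·2·18=1040 → min 1040.
Top-level splits: k=1: (A_1..A_1)·(A_2..A_4) → 0+1040+8·20·18 = 3920; k=2: (A_1..A_2)·(A_3..A_4) → 1280+288+8·8·18 = 2720; k=3: (A_1..A_3)·(A_4..A_4) → 640+0+8·2·18 = 928.
Best split is after A_3, i.e. k = 3.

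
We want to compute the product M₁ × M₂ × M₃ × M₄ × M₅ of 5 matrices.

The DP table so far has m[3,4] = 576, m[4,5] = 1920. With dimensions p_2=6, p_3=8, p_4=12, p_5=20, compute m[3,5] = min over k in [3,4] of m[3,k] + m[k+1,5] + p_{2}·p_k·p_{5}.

2016

m[3,5] = min over k∈[3,4] of m[3,k]+m[k+1,5]+p_{2}·p_k·p_{5}.
k=3: 0 + 1920 + 6·8·20 = 2880; k=4: 576 + 0 + 6·12·20 = 2016.
Minimum: 2016 at k=4.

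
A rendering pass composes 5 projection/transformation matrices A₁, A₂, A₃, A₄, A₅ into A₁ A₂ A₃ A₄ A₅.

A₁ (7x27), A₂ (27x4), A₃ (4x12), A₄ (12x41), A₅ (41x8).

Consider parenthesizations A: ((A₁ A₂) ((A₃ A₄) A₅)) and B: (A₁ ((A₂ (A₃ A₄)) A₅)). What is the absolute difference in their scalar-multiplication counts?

12504

Order A = ((A₁ A₂) ((A₃ A₄) A₅)): (A₁ A₂): 7×27 by 27×4 → 7×4, cost 7·27·4 = 756; (A₃ A₄): 4×12 by 12×41 → 4×41, cost 4·12·41 = 1968; ((A₃ A₄) A₅): 4×41 by 41×8 → 4×8, cost 4·41·8 = 1312; cumulative 3280; ((A₁ A₂) ((A₃ A₄) A₅)): 7×4 by 4×8 → 7×8, cost 7·4·8 = 224; cumulative 4260. Total 4260.
Order B = (A₁ ((A₂ (A₃ A₄)) A₅)): (A₃ A₄): 4×12 by 12×41 → 4×41, cost 4·12·41 = 1968; (A₂ (A₃ A₄)): 27×4 by 4×41 → 27×41, cost 27·4·41 = 4428; cumulative 6396; ((A₂ (A₃ A₄)) A₅): 27×41 by 41×8 → 27×8, cost 27·41·8 = 8856; cumulative 15252; (A₁ ((A₂ (A₃ A₄)) A₅)): 7×27 by 27×8 → 7×8, cost 7·27·8 = 1512; cumulative 16764. Total 16764.
Difference: |4260 − 16764| = 12504.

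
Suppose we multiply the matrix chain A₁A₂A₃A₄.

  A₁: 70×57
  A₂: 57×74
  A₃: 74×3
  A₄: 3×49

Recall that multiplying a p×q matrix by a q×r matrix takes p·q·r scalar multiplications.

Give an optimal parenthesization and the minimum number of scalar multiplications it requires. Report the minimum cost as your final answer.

Adjacent pairs: A₁A₂ = 70·57·74 = 295260; A₂A₃ = 57·74·3 = 12654; A₃A₄ = 74·3·49 = 10878.
Length 3: A₁..A₃: k=1: 0+12654+70·57·3=24624; k=2: 295260+0+70·74·3=310800 → min 24624 | A₂..A₄: k=2: 0+10878+57·74·49=217560; k=3: 12654+0+57·3·49=21033 → min 21033.
Length 4: A₁..A₄: k=1: 0+21033+70·57·49=216543; k=2: 295260+10878+70·74·49=559958; k=3: 24624+0+70·3·49=34914 → min 34914.
Optimal parenthesization: ((A₁(A₂A₃))A₄) with cost 34914.

34914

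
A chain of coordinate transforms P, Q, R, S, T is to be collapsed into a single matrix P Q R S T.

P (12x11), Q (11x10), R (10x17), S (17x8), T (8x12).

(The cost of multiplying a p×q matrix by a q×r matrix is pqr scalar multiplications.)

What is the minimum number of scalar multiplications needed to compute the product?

4448

Adjacent pairs: PQ = 12·11·10 = 1320; QR = 11·10·17 = 1870; RS = 10·17·8 = 1360; ST = 17·8·12 = 1632.
Length 3: P..R: k=1: 0+1870+12·11·17=4114; k=2: 1320+0+12·10·17=3360 → min 3360 | Q..S: k=2: 0+1360+11·10·8=2240; k=3: 1870+0+11·17·8=3366 → min 2240 | R..T: k=3: 0+1632+10·17·12=3672; k=4: 1360+0+10·8·12=2320 → min 2320.
Length 4: P..S: k=1: 0+2240+12·11·8=3296; k=2: 1320+1360+12·10·8=3640; k=3: 3360+0+12·17·8=4992 → min 3296 | Q..T: k=2: 0+2320+11·10·12=3640; k=3: 1870+1632+11·17·12=5746; k=4: 2240+0+11·8·12=3296 → min 3296.
Length 5: P..T: k=1: 0+3296+12·11·12=4880; k=2: 1320+2320+12·10·12=5080; k=3: 3360+1632+12·17·12=7440; k=4: 3296+0+12·8·12=4448 → min 4448.
Optimal order: ((P (Q (R S))) T) with cost 4448.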